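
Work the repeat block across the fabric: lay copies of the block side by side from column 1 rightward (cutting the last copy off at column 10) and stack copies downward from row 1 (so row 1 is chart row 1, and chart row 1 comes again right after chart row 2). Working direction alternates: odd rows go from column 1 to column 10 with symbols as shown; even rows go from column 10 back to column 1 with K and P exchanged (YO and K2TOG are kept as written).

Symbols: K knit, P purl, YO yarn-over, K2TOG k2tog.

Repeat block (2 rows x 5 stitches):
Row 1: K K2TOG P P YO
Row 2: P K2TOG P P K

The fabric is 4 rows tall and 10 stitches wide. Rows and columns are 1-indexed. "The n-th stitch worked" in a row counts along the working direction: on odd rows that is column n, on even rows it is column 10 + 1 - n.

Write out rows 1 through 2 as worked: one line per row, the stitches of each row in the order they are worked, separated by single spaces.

Row 1: chart row 1, RS - tile across columns 1-10 and work as-is.
Row 2: chart row 2, WS - tiled (columns 1-10): P K2TOG P P K P K2TOG P P K; work from column 10 back to 1 with K<->P swapped.

Result:
K K2TOG P P YO K K2TOG P P YO
P K K K2TOG K P K K K2TOG K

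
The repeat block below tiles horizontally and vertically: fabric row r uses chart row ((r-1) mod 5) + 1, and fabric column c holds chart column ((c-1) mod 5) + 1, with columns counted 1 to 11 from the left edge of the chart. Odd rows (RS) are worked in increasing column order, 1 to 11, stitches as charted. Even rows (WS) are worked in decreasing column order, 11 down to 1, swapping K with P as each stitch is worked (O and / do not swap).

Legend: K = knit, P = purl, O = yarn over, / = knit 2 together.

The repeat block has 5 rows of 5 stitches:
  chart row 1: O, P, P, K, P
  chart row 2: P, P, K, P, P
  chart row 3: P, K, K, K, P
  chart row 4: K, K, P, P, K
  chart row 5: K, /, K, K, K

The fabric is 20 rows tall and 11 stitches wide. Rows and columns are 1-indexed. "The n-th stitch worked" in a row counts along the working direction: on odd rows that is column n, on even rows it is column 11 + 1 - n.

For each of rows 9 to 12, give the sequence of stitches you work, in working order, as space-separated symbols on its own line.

Rows as worked:
K K P P K K K P P K K
P P P P / P P P P / P
O P P K P O P P K P O
K K K P K K K K P K K

Derivation:
Row 9: chart row 4, RS - tile across columns 1-11 and work as-is.
Row 10: chart row 5, WS - tiled (columns 1-11): K / K K K K / K K K K; work from column 11 back to 1 with K<->P swapped.
Row 11: chart row 1, RS - tile across columns 1-11 and work as-is.
Row 12: chart row 2, WS - tiled (columns 1-11): P P K P P P P K P P P; work from column 11 back to 1 with K<->P swapped.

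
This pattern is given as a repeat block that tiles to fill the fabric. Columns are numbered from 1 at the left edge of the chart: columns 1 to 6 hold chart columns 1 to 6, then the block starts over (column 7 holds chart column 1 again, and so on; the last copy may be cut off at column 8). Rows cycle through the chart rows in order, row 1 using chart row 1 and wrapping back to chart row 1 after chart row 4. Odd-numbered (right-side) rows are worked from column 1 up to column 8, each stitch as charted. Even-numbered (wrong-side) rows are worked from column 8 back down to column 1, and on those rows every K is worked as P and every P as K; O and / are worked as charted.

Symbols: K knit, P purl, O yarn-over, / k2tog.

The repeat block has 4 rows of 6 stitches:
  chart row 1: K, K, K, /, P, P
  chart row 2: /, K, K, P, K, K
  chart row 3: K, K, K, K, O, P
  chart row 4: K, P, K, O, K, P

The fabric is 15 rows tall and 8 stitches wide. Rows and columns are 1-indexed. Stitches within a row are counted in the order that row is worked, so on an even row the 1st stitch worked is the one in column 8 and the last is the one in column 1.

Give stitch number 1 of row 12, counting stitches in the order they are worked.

Row 12: (12-1) mod 4 = 3, so use chart row 4. Even row -> WS.
Chart row 4 tiled across columns 1-8: K P K O K P K P
WS row: flip the tiled sequence (start at column 8) and apply K<->P; O and / stay.
Row 12 as worked: K P K P O P K P
Counting 1 along the worked row gives K.

== STITCH ==
K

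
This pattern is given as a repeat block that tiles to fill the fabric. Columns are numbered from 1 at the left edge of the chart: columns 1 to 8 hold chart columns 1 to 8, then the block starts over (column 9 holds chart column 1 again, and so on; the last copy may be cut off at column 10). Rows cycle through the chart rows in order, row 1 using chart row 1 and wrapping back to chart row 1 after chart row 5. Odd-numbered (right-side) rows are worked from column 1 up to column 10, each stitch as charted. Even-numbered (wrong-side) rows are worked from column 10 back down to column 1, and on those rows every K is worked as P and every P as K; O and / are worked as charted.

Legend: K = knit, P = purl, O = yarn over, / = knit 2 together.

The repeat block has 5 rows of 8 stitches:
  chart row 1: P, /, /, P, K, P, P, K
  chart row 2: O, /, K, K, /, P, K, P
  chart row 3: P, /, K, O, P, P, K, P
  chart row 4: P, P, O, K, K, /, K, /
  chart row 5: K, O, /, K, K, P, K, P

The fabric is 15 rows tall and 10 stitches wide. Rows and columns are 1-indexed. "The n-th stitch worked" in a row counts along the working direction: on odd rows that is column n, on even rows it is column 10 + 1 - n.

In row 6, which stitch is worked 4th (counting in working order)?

For row 6: chart row = ((6-1) mod 5) + 1 = 1; this is a WS (even) row.
Chart row 1 tiled across columns 1-10: P / / P K P P K P /
WS row: flip the tiled sequence (start at column 10) and apply K<->P; O and / stay.
Row 6 as worked: / K P K K P K / / K
Counting 4 along the worked row gives K.

== STITCH ==
K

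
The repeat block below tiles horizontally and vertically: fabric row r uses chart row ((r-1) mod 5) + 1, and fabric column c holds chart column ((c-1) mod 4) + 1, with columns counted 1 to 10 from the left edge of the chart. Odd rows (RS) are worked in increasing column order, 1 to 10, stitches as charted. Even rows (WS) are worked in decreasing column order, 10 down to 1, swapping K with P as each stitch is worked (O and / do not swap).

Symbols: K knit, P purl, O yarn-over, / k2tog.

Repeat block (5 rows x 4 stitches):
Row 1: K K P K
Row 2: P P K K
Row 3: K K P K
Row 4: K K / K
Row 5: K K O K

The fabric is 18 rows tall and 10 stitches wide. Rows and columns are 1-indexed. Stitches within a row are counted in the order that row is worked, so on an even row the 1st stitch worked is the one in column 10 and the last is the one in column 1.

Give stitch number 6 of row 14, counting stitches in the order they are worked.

For row 14: chart row = ((14-1) mod 5) + 1 = 4; this is a WS (even) row.
Chart row 4 tiled across columns 1-10: K K / K K K / K K K
WS: work from column 10 back to column 1 (reverse the tiled row), swapping K<->P (O and / unchanged).
Row 14 as worked: P P P / P P P / P P
Counting 6 along the worked row gives P.

Stitch:
P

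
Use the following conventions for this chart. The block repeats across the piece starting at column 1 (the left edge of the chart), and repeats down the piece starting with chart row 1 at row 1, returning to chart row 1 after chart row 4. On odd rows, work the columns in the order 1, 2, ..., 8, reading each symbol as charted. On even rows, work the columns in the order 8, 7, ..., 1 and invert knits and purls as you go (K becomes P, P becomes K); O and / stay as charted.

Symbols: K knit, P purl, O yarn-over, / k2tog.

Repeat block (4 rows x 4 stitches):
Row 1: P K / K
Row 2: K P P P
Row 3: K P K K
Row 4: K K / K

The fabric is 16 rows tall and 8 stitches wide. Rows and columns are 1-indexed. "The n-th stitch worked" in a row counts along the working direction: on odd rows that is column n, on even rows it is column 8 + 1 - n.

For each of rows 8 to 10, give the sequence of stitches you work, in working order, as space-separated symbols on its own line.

Row 8: chart row 4, WS - tiled (columns 1-8): K K / K K K / K; work from column 8 back to 1 with K<->P swapped.
Row 9: chart row 1, RS - tile across columns 1-8 and work as-is.
Row 10: chart row 2, WS - tiled (columns 1-8): K P P P K P P P; work from column 8 back to 1 with K<->P swapped.

Rows as worked:
P / P P P / P P
P K / K P K / K
K K K P K K K P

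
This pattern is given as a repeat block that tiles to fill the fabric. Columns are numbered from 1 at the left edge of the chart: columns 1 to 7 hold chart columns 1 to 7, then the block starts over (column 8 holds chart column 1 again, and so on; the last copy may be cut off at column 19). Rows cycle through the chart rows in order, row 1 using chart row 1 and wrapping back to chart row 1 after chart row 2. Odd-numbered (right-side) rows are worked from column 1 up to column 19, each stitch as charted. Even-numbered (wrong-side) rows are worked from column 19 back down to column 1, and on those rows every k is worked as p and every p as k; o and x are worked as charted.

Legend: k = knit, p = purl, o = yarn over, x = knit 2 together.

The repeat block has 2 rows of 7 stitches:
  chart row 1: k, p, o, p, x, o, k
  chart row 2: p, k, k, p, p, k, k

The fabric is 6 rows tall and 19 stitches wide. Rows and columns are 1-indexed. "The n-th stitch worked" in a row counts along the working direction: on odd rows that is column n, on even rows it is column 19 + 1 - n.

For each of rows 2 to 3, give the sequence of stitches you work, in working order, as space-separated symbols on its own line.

== ROWS AS WORKED ==
k k p p k p p k k p p k p p k k p p k
k p o p x o k k p o p x o k k p o p x

Derivation:
Row 2: chart row 2, WS - tiled (columns 1-19): p k k p p k k p k k p p k k p k k p p; work from column 19 back to 1 with k<->p swapped.
Row 3: chart row 1, RS - tile across columns 1-19 and work as-is.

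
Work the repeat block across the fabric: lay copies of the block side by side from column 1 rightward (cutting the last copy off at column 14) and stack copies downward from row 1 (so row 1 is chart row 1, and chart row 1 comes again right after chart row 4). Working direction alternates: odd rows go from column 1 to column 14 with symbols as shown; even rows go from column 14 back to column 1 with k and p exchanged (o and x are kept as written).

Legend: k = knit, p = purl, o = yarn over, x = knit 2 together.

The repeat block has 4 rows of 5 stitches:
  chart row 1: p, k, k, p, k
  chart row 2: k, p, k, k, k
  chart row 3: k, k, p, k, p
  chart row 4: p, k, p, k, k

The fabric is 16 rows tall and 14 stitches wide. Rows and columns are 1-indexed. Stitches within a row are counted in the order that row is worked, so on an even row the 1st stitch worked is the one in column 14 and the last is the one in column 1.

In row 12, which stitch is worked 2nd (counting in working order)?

Row 12 uses chart row ((12-1) mod 4)+1 = 4. Row 12 is even, so WS.
Chart row 4 tiled across columns 1-14: p k p k k p k p k k p k p k
Wrong side: read the tiled row from column 14 down to 1 and exchange k with p (leave o, x).
Row 12 as worked: p k p k p p k p k p p k p k
The 2nd stitch worked is k.

== STITCH ==
k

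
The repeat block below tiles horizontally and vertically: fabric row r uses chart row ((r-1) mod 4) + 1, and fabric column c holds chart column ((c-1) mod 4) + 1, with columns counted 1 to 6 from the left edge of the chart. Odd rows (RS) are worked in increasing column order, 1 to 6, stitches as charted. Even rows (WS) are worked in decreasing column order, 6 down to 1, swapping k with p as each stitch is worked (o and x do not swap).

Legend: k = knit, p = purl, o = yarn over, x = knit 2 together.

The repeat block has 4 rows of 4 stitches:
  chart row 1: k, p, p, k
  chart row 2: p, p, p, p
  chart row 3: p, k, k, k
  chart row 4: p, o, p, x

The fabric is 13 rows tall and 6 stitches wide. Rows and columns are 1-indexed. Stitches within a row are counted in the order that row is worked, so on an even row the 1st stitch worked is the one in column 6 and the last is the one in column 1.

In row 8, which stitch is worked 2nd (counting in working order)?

== STITCH ==
k

Derivation:
Row 8: (8-1) mod 4 = 3, so use chart row 4. Even row -> WS.
Chart row 4 tiled across columns 1-6: p o p x p o
Wrong side: read the tiled row from column 6 down to 1 and exchange k with p (leave o, x).
Row 8 as worked: o k x k o k
Stitch 2 in working order -> k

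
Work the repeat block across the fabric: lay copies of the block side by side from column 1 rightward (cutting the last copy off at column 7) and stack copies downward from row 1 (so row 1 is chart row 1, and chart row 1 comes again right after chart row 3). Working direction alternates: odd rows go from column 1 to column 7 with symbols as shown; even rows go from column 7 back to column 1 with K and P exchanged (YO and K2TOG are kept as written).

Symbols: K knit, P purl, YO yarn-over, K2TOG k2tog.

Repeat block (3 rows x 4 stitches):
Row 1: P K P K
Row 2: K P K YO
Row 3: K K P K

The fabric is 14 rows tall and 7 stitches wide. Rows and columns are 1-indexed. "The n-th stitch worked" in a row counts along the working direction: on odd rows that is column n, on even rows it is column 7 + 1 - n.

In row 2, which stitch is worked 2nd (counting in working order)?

Result:
K

Derivation:
Row 2 uses chart row ((2-1) mod 3)+1 = 2. Row 2 is even, so WS.
Chart row 2 tiled across columns 1-7: K P K YO K P K
WS: work from column 7 back to column 1 (reverse the tiled row), swapping K<->P (YO and K2TOG unchanged).
Row 2 as worked: P K P YO P K P
Stitch 2 in working order -> K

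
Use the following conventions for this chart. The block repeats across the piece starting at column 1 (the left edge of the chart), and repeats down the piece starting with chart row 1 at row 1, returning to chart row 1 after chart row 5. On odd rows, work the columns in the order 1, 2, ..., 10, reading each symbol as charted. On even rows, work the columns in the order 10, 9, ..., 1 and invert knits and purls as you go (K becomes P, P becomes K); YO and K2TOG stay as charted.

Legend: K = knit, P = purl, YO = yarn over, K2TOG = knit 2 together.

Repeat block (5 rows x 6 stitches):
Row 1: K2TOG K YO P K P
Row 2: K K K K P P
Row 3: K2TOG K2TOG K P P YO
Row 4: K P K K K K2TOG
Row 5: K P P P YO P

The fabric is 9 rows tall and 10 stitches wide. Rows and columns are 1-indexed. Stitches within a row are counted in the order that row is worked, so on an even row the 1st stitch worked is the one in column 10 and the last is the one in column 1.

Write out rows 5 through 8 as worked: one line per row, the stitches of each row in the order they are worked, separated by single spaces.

Row 5: chart row 5, RS - tile across columns 1-10 and work as-is.
Row 6: chart row 1, WS - tiled (columns 1-10): K2TOG K YO P K P K2TOG K YO P; work from column 10 back to 1 with K<->P swapped.
Row 7: chart row 2, RS - tile across columns 1-10 and work as-is.
Row 8: chart row 3, WS - tiled (columns 1-10): K2TOG K2TOG K P P YO K2TOG K2TOG K P; work from column 10 back to 1 with K<->P swapped.

Rows as worked:
K P P P YO P K P P P
K YO P K2TOG K P K YO P K2TOG
K K K K P P K K K K
K P K2TOG K2TOG YO K K P K2TOG K2TOG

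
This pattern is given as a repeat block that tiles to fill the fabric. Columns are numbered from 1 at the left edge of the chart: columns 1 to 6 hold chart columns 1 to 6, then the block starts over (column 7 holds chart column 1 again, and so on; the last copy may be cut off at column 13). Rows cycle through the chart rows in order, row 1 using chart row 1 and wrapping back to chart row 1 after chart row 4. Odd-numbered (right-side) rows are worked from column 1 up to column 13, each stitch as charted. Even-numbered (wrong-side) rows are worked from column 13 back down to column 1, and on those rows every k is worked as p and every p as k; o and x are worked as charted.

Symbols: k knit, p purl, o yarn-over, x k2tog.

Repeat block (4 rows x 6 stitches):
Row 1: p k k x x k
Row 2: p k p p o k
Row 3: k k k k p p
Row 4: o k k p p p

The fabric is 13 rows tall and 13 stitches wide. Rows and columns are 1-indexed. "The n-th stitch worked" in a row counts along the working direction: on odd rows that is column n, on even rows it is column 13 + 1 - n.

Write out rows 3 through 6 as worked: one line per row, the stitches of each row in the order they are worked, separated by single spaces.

Row 3: chart row 3, RS - tile across columns 1-13 and work as-is.
Row 4: chart row 4, WS - tiled (columns 1-13): o k k p p p o k k p p p o; work from column 13 back to 1 with k<->p swapped.
Row 5: chart row 1, RS - tile across columns 1-13 and work as-is.
Row 6: chart row 2, WS - tiled (columns 1-13): p k p p o k p k p p o k p; work from column 13 back to 1 with k<->p swapped.

== ROWS AS WORKED ==
k k k k p p k k k k p p k
o k k k p p o k k k p p o
p k k x x k p k k x x k p
k p o k k p k p o k k p k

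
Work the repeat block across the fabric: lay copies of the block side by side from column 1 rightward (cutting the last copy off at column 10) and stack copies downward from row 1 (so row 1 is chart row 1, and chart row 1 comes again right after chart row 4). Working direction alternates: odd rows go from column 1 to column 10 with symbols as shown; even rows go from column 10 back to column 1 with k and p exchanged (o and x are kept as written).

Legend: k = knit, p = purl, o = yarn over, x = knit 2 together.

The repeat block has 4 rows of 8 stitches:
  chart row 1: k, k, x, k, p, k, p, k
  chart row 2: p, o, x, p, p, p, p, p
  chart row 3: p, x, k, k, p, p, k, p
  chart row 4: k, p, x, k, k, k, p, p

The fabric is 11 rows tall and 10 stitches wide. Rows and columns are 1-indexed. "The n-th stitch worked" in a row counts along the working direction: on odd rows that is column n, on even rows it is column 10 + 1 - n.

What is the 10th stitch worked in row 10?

Row 10: (10-1) mod 4 = 1, so use chart row 2. Even row -> WS.
Chart row 2 tiled across columns 1-10: p o x p p p p p p o
Wrong side: read the tiled row from column 10 down to 1 and exchange k with p (leave o, x).
Row 10 as worked: o k k k k k k x o k
Counting 10 along the worked row gives k.

Result:
k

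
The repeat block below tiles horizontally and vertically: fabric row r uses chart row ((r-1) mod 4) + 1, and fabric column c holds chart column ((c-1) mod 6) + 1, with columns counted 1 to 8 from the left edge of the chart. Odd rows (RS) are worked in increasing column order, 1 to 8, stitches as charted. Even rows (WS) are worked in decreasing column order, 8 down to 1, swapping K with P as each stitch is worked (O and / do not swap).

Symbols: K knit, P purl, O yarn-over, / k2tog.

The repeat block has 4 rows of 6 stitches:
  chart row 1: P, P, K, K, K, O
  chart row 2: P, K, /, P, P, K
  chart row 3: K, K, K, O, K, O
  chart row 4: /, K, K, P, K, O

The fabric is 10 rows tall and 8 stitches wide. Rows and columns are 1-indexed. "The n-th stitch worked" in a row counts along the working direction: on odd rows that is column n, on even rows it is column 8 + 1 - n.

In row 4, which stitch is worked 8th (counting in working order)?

Row 4: (4-1) mod 4 = 3, so use chart row 4. Even row -> WS.
Chart row 4 tiled across columns 1-8: / K K P K O / K
Wrong side: read the tiled row from column 8 down to 1 and exchange K with P (leave O, /).
Row 4 as worked: P / O P K P P /
Counting 8 along the worked row gives /.

Result:
/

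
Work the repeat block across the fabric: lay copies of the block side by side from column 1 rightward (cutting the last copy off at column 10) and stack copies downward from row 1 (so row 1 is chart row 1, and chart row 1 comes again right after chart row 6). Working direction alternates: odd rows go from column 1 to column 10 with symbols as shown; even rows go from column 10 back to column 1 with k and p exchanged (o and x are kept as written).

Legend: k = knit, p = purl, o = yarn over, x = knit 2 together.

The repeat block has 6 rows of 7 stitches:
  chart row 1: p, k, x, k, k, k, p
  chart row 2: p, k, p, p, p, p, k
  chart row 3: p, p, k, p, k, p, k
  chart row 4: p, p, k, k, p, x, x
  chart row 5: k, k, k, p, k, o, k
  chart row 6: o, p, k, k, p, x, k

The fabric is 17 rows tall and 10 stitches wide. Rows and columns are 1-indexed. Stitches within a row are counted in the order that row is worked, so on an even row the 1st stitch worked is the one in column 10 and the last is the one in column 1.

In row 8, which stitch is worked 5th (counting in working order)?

Stitch:
k

Derivation:
For row 8: chart row = ((8-1) mod 6) + 1 = 2; this is a WS (even) row.
Chart row 2 tiled across columns 1-10: p k p p p p k p k p
WS row: flip the tiled sequence (start at column 10) and apply k<->p; o and x stay.
Row 8 as worked: k p k p k k k k p k
Counting 5 along the worked row gives k.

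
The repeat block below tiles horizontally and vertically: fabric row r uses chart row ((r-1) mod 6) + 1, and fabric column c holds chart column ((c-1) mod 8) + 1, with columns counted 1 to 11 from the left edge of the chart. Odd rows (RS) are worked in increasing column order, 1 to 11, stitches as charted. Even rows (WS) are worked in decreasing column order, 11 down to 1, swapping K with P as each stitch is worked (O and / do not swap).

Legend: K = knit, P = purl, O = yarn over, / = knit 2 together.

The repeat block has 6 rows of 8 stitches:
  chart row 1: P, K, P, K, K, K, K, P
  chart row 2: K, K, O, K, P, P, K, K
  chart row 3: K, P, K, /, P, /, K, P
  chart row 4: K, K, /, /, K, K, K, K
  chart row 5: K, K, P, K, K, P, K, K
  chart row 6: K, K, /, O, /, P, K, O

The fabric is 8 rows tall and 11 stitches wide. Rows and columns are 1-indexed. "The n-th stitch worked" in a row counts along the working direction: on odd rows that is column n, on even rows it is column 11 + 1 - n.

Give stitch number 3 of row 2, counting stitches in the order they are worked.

Row 2 uses chart row ((2-1) mod 6)+1 = 2. Row 2 is even, so WS.
Chart row 2 tiled across columns 1-11: K K O K P P K K K K O
Wrong side: read the tiled row from column 11 down to 1 and exchange K with P (leave O, /).
Row 2 as worked: O P P P P K K P O P P
Stitch 3 in working order -> P

Stitch:
P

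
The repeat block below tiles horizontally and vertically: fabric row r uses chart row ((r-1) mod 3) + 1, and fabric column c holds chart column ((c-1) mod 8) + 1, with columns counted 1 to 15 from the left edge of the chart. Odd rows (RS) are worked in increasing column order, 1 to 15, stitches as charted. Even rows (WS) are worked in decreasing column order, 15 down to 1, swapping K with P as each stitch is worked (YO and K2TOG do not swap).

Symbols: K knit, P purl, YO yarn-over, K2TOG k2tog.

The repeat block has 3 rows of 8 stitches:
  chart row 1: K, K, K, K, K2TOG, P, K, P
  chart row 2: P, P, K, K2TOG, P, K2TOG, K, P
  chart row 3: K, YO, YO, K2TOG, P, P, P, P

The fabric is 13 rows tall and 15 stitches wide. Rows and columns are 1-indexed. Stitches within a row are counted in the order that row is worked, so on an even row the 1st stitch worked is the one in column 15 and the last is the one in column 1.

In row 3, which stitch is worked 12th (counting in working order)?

Row 3 uses chart row ((3-1) mod 3)+1 = 3. Row 3 is odd, so RS.
Chart row 3 tiled across columns 1-15: K YO YO K2TOG P P P P K YO YO K2TOG P P P
RS row: no reversal, no swap; stitch n worked = column n.
Counting 12 along the worked row gives K2TOG.

== STITCH ==
K2TOG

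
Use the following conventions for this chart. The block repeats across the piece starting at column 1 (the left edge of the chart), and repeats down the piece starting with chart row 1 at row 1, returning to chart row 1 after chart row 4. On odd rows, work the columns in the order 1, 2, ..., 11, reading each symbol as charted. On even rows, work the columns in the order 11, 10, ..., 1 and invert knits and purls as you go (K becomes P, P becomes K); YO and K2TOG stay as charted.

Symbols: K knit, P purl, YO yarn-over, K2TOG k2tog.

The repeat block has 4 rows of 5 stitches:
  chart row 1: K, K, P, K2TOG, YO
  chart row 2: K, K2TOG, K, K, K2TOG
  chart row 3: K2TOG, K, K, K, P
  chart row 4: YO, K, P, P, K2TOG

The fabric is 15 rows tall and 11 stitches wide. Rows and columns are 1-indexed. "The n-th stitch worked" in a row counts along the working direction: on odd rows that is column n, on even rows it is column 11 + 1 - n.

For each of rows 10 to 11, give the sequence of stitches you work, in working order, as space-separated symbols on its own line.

Row 10: chart row 2, WS - tiled (columns 1-11): K K2TOG K K K2TOG K K2TOG K K K2TOG K; work from column 11 back to 1 with K<->P swapped.
Row 11: chart row 3, RS - tile across columns 1-11 and work as-is.

Rows as worked:
P K2TOG P P K2TOG P K2TOG P P K2TOG P
K2TOG K K K P K2TOG K K K P K2TOG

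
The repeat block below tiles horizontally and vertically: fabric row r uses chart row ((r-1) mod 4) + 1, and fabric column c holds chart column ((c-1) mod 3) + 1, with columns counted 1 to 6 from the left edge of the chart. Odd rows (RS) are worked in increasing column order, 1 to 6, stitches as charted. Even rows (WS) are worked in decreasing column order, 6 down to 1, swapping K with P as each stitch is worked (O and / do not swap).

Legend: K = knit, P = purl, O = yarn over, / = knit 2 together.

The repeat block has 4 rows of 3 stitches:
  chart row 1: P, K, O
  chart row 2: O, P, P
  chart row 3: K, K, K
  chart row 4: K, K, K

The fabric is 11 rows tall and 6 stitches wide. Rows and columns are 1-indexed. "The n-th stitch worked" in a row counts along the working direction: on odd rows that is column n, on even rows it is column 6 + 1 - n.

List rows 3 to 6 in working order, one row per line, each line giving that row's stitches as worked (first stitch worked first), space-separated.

Row 3: chart row 3, RS - tile across columns 1-6 and work as-is.
Row 4: chart row 4, WS - tiled (columns 1-6): K K K K K K; work from column 6 back to 1 with K<->P swapped.
Row 5: chart row 1, RS - tile across columns 1-6 and work as-is.
Row 6: chart row 2, WS - tiled (columns 1-6): O P P O P P; work from column 6 back to 1 with K<->P swapped.

Result:
K K K K K K
P P P P P P
P K O P K O
K K O K K O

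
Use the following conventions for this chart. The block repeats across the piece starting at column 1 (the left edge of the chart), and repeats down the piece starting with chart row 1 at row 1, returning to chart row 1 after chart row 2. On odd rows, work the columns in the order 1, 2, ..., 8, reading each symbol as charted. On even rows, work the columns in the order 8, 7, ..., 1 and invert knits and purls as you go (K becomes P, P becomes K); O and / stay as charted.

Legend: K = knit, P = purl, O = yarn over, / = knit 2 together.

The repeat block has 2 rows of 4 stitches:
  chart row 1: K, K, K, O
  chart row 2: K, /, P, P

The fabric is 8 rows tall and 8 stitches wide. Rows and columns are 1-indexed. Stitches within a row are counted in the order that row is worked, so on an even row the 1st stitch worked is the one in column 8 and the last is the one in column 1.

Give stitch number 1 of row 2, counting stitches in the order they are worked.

Stitch:
K

Derivation:
For row 2: chart row = ((2-1) mod 2) + 1 = 2; this is a WS (even) row.
Chart row 2 tiled across columns 1-8: K / P P K / P P
WS: work from column 8 back to column 1 (reverse the tiled row), swapping K<->P (O and / unchanged).
Row 2 as worked: K K / P K K / P
The 1st stitch worked is K.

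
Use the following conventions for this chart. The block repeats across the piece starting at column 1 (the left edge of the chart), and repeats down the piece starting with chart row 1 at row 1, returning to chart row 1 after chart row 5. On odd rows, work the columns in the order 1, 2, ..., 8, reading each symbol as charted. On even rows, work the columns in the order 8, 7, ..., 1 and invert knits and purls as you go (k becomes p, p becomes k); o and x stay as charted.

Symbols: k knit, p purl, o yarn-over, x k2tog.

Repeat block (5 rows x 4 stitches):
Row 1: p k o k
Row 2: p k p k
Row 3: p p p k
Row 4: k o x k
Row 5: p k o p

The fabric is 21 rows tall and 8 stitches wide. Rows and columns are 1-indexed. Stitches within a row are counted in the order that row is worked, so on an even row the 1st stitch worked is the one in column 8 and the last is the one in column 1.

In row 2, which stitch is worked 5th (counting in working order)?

== STITCH ==
p

Derivation:
For row 2: chart row = ((2-1) mod 5) + 1 = 2; this is a WS (even) row.
Chart row 2 tiled across columns 1-8: p k p k p k p k
WS row: flip the tiled sequence (start at column 8) and apply k<->p; o and x stay.
Row 2 as worked: p k p k p k p k
The 5th stitch worked is p.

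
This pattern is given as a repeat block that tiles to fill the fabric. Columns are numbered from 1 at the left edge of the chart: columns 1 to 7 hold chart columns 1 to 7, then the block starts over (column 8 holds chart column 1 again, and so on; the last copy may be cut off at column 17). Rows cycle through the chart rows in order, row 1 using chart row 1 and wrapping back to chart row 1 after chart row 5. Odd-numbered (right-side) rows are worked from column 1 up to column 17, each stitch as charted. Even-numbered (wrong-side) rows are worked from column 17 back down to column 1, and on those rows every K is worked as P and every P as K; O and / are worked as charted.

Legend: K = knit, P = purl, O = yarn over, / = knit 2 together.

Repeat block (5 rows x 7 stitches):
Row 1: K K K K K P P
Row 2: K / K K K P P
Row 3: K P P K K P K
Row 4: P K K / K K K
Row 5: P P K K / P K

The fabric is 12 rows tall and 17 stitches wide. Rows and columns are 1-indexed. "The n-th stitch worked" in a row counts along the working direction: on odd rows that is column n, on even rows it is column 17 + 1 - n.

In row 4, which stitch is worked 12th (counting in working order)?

== STITCH ==
P

Derivation:
Row 4 uses chart row ((4-1) mod 5)+1 = 4. Row 4 is even, so WS.
Chart row 4 tiled across columns 1-17: P K K / K K K P K K / K K K P K K
Wrong side: read the tiled row from column 17 down to 1 and exchange K with P (leave O, /).
Row 4 as worked: P P K P P P / P P K P P P / P P K
The 12th stitch worked is P.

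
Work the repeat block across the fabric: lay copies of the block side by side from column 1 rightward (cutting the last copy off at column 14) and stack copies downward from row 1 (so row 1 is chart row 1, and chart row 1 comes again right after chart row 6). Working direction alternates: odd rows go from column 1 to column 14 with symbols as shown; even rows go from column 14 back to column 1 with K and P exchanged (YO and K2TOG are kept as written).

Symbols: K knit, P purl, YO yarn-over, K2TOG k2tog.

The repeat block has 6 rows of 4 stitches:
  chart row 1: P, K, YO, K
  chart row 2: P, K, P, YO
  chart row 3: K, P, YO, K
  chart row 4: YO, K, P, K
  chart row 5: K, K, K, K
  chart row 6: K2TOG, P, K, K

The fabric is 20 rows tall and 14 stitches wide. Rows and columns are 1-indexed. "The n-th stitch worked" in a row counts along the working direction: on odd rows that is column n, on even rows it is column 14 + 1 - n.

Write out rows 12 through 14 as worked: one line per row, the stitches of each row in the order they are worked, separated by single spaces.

Rows as worked:
K K2TOG P P K K2TOG P P K K2TOG P P K K2TOG
P K YO K P K YO K P K YO K P K
P K YO K P K YO K P K YO K P K

Derivation:
Row 12: chart row 6, WS - tiled (columns 1-14): K2TOG P K K K2TOG P K K K2TOG P K K K2TOG P; work from column 14 back to 1 with K<->P swapped.
Row 13: chart row 1, RS - tile across columns 1-14 and work as-is.
Row 14: chart row 2, WS - tiled (columns 1-14): P K P YO P K P YO P K P YO P K; work from column 14 back to 1 with K<->P swapped.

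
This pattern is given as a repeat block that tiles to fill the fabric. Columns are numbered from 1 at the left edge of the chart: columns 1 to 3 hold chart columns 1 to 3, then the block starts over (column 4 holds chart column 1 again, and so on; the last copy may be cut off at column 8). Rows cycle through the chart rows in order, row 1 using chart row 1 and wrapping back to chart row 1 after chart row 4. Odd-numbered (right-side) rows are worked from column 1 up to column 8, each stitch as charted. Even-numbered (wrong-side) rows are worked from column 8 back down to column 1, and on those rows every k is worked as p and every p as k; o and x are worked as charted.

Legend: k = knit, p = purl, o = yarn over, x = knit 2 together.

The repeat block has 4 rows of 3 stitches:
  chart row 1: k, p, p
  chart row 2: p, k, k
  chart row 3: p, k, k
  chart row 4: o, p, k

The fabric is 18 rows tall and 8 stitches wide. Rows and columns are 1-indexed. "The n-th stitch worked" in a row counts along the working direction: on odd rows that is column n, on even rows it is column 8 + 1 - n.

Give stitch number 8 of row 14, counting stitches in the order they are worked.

Stitch:
k

Derivation:
For row 14: chart row = ((14-1) mod 4) + 1 = 2; this is a WS (even) row.
Chart row 2 tiled across columns 1-8: p k k p k k p k
WS: work from column 8 back to column 1 (reverse the tiled row), swapping k<->p (o and x unchanged).
Row 14 as worked: p k p p k p p k
Stitch 8 in working order -> k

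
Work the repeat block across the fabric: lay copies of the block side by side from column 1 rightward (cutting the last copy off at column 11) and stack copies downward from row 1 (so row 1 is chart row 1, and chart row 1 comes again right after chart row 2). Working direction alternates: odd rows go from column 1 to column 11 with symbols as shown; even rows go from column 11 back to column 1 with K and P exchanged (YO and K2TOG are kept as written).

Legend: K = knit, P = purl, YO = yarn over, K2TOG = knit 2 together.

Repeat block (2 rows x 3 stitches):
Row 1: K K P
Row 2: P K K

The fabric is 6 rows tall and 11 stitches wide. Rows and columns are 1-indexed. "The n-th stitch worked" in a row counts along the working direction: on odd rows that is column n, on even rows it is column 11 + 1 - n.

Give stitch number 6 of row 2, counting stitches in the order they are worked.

Stitch:
P

Derivation:
For row 2: chart row = ((2-1) mod 2) + 1 = 2; this is a WS (even) row.
Chart row 2 tiled across columns 1-11: P K K P K K P K K P K
Wrong side: read the tiled row from column 11 down to 1 and exchange K with P (leave YO, K2TOG).
Row 2 as worked: P K P P K P P K P P K
The 6th stitch worked is P.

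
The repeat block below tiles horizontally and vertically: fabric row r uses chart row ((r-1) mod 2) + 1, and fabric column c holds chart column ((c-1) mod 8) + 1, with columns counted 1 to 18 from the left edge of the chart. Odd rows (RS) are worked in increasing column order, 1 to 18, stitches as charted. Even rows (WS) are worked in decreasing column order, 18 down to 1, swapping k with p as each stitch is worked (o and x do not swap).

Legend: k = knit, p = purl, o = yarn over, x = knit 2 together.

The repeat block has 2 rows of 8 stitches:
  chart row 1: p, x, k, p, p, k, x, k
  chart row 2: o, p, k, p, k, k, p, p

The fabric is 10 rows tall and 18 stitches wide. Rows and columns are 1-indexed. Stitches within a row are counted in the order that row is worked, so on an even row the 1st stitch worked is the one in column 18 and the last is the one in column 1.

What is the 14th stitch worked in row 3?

Result:
k

Derivation:
For row 3: chart row = ((3-1) mod 2) + 1 = 1; this is a RS (odd) row.
Chart row 1 tiled across columns 1-18: p x k p p k x k p x k p p k x k p x
RS row: no reversal, no swap; stitch n worked = column n.
Stitch 14 in working order -> k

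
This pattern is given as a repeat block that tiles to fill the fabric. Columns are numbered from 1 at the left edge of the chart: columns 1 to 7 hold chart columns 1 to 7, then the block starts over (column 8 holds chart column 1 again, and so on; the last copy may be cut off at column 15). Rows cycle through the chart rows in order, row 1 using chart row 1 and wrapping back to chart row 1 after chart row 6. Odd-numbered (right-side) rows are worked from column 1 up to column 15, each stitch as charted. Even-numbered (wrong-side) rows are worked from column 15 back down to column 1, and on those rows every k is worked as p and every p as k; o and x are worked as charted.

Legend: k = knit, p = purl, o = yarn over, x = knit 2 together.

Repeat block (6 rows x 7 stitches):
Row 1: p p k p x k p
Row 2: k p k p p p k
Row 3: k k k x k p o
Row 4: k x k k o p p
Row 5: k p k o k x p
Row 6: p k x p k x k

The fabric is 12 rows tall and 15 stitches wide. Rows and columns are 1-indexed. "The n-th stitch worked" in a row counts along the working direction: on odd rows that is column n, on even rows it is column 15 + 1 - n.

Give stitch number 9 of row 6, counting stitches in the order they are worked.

For row 6: chart row = ((6-1) mod 6) + 1 = 6; this is a WS (even) row.
Chart row 6 tiled across columns 1-15: p k x p k x k p k x p k x k p
Wrong side: read the tiled row from column 15 down to 1 and exchange k with p (leave o, x).
Row 6 as worked: k p x p k x p k p x p k x p k
Stitch 9 in working order -> p

== STITCH ==
p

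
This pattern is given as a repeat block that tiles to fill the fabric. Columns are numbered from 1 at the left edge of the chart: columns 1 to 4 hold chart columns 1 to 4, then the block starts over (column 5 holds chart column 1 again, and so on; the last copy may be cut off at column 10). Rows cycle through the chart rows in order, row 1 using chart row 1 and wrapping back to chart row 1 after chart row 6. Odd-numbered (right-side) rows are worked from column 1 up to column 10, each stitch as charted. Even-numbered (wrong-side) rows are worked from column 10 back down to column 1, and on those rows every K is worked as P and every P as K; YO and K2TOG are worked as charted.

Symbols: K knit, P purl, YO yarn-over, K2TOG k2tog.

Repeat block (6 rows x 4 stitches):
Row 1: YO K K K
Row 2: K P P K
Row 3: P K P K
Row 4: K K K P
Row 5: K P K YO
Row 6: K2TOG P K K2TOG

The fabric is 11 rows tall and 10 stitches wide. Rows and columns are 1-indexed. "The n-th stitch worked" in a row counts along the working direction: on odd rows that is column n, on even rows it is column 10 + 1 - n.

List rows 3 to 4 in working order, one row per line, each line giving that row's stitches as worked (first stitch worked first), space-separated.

Result:
P K P K P K P K P K
P P K P P P K P P P

Derivation:
Row 3: chart row 3, RS - tile across columns 1-10 and work as-is.
Row 4: chart row 4, WS - tiled (columns 1-10): K K K P K K K P K K; work from column 10 back to 1 with K<->P swapped.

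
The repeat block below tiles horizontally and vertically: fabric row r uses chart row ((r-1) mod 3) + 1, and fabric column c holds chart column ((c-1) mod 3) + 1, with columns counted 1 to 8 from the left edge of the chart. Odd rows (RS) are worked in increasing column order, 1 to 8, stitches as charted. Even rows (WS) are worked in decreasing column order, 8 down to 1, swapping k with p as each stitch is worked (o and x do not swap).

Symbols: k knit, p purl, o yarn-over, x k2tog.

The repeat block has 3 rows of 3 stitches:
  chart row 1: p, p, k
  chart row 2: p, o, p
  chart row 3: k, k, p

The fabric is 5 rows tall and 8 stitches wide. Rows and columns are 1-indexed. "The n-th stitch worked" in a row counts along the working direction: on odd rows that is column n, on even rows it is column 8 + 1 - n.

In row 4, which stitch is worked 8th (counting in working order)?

Result:
k

Derivation:
Row 4: (4-1) mod 3 = 0, so use chart row 1. Even row -> WS.
Chart row 1 tiled across columns 1-8: p p k p p k p p
WS: work from column 8 back to column 1 (reverse the tiled row), swapping k<->p (o and x unchanged).
Row 4 as worked: k k p k k p k k
Stitch 8 in working order -> k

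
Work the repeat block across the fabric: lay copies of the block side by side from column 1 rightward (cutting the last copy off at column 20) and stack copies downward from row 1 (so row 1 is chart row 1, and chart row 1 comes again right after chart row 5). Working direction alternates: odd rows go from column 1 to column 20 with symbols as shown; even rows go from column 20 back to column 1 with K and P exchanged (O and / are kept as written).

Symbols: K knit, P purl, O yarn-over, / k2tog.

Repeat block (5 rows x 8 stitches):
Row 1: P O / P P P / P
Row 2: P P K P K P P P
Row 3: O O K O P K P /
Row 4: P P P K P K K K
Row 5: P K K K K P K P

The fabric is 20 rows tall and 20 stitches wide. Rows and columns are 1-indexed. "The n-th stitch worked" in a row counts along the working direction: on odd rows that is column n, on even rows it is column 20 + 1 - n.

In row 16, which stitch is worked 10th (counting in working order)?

Row 16 uses chart row ((16-1) mod 5)+1 = 1. Row 16 is even, so WS.
Chart row 1 tiled across columns 1-20: P O / P P P / P P O / P P P / P P O / P
Wrong side: read the tiled row from column 20 down to 1 and exchange K with P (leave O, /).
Row 16 as worked: K / O K K / K K K / O K K / K K K / O K
Counting 10 along the worked row gives /.

Result:
/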